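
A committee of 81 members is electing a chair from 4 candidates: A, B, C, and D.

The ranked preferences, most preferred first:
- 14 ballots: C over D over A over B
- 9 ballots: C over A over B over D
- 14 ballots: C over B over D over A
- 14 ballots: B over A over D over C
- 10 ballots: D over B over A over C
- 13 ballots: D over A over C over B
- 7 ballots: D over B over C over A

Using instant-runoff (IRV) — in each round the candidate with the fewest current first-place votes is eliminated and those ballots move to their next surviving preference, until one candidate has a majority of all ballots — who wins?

Round 1: A 0, B 14, C 37, D 30. A eliminated.
Round 2: B 14, C 37, D 30. B eliminated.
Round 3: C 37, D 44. D has a majority (≥41).

D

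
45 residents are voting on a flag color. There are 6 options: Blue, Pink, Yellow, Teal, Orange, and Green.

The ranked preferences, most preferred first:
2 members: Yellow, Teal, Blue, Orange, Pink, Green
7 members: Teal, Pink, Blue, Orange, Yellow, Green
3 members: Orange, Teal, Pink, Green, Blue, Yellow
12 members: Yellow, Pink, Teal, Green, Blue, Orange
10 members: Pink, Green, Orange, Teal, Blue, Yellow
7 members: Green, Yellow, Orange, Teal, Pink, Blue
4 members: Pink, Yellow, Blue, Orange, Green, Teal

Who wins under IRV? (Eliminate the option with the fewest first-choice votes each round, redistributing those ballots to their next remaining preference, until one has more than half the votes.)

Round 1: Blue 0, Pink 14, Yellow 14, Teal 7, Orange 3, Green 7. Blue eliminated.
Round 2: Pink 14, Yellow 14, Teal 7, Orange 3, Green 7. Orange eliminated.
Round 3: Pink 14, Yellow 14, Teal 10, Green 7. Green eliminated.
Round 4: Pink 14, Yellow 21, Teal 10. Teal eliminated.
Round 5: Pink 24, Yellow 21. Pink has a majority (≥23).

Pink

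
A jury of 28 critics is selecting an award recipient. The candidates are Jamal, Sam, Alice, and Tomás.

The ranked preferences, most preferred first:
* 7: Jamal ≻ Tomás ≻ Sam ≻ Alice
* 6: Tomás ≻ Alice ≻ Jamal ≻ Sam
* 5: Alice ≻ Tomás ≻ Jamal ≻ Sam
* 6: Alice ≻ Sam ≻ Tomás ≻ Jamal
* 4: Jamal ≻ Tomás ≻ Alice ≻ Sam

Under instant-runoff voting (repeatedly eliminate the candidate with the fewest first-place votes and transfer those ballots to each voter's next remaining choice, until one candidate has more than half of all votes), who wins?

Round 1: Jamal 11, Sam 0, Alice 11, Tomás 6. Sam eliminated.
Round 2: Jamal 11, Alice 11, Tomás 6. Tomás eliminated.
Round 3: Jamal 11, Alice 17. Alice has a majority (≥15).

Alice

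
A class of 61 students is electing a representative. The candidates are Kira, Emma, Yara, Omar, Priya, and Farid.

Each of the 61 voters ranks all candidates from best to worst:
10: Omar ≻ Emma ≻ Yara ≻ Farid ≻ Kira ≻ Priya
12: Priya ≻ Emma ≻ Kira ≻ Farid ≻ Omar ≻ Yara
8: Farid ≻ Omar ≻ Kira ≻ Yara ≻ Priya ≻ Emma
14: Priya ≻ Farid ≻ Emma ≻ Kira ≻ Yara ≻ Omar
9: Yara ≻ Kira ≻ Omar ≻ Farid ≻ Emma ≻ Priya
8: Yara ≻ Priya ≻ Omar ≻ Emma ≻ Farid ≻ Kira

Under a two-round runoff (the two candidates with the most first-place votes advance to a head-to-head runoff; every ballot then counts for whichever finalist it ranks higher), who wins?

Round 1 first-place votes: Kira 0, Emma 0, Yara 17, Omar 10, Priya 26, Farid 8. Priya and Yara advance.
Runoff: Priya is ranked above Yara on 26 ballots, Yara above Priya on 35.

Yara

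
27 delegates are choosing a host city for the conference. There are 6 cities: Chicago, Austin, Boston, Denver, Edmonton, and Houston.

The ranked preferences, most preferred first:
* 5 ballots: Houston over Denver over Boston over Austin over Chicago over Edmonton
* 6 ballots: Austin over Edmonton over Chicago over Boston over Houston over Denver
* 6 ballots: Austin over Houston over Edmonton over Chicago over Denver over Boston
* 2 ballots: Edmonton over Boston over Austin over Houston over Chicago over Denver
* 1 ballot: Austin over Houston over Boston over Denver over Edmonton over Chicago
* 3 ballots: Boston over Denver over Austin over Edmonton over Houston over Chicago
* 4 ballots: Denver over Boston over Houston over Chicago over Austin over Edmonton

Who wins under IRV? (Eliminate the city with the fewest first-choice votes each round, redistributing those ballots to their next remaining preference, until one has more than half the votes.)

Boston

Round 1: Chicago 0, Austin 13, Boston 3, Denver 4, Edmonton 2, Houston 5. Chicago eliminated.
Round 2: Austin 13, Boston 3, Denver 4, Edmonton 2, Houston 5. Edmonton eliminated.
Round 3: Austin 13, Boston 5, Denver 4, Houston 5. Denver eliminated.
Round 4: Austin 13, Boston 9, Houston 5. Houston eliminated.
Round 5: Austin 13, Boston 14. Boston has a majority (≥14).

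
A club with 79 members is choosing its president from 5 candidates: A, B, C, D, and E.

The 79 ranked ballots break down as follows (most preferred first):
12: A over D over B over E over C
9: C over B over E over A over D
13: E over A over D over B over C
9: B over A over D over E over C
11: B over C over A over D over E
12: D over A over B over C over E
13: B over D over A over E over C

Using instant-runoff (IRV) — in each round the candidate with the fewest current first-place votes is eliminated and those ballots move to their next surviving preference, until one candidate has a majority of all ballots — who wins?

B

Round 1: A 12, B 33, C 9, D 12, E 13. C eliminated.
Round 2: A 12, B 42, D 12, E 13. B has a majority (≥40).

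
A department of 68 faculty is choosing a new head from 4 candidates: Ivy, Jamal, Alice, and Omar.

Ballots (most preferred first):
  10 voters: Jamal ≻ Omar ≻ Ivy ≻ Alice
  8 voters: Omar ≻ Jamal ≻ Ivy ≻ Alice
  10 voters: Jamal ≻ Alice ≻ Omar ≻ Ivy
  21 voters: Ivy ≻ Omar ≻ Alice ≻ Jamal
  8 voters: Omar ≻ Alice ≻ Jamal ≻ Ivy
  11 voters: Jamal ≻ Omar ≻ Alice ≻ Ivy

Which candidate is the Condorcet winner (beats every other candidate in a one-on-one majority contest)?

Omar

Omar vs Ivy: 47–21
Omar vs Jamal: 37–31
Omar vs Alice: 58–10
Omar beats every other candidate.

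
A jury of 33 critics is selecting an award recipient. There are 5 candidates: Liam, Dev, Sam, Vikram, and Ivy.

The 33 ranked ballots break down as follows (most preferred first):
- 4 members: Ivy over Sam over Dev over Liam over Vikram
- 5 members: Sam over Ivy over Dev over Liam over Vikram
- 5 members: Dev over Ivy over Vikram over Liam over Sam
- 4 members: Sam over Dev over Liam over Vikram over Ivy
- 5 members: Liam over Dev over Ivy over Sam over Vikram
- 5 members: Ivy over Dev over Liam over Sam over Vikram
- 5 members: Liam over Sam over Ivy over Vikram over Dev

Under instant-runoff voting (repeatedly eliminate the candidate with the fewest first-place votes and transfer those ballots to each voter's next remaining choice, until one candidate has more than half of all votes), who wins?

Ivy

Round 1: Liam 10, Dev 5, Sam 9, Vikram 0, Ivy 9. Vikram eliminated.
Round 2: Liam 10, Dev 5, Sam 9, Ivy 9. Dev eliminated.
Round 3: Liam 10, Sam 9, Ivy 14. Sam eliminated.
Round 4: Liam 14, Ivy 19. Ivy has a majority (≥17).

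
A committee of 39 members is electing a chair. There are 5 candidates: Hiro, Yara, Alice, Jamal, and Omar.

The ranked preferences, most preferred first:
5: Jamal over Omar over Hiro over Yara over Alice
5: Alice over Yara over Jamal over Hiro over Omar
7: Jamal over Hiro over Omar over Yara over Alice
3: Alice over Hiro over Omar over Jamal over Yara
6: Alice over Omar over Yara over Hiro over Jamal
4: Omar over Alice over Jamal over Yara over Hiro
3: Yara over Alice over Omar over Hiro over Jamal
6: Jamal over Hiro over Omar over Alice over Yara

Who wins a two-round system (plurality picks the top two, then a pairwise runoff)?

Round 1 first-place votes: Hiro 0, Yara 3, Alice 14, Jamal 18, Omar 4. Jamal and Alice advance.
Runoff: Jamal is ranked above Alice on 18 ballots, Alice above Jamal on 21.

Alice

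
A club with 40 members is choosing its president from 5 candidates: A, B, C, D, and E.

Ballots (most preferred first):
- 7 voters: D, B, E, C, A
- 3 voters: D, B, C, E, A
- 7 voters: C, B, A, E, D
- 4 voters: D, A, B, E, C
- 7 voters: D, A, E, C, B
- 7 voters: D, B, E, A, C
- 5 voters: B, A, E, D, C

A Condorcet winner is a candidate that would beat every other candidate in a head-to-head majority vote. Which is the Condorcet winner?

D vs A: 28–12
D vs B: 28–12
D vs C: 33–7
D vs E: 28–12
D beats every other candidate.

D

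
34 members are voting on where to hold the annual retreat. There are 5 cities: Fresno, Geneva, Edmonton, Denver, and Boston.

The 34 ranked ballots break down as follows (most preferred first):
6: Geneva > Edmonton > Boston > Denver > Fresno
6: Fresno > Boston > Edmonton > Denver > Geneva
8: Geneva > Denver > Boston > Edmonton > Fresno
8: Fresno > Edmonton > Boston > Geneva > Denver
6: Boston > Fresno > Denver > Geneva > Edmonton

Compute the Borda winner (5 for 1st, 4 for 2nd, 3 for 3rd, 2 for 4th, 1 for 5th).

Fresno: 6×1 + 6×5 + 8×1 + 8×5 + 6×4 = 108
Geneva: 6×5 + 6×1 + 8×5 + 8×2 + 6×2 = 104
Edmonton: 6×4 + 6×3 + 8×2 + 8×4 + 6×1 = 96
Denver: 6×2 + 6×2 + 8×4 + 8×1 + 6×3 = 82
Boston: 6×3 + 6×4 + 8×3 + 8×3 + 6×5 = 120

Boston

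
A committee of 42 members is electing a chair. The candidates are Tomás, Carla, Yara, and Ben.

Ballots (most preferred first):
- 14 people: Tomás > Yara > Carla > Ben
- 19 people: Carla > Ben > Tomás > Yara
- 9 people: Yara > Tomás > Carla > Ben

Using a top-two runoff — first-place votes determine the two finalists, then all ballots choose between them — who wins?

Tomás

Round 1 first-place votes: Tomás 14, Carla 19, Yara 9, Ben 0. Carla and Tomás advance.
Runoff: Carla is ranked above Tomás on 19 ballots, Tomás above Carla on 23.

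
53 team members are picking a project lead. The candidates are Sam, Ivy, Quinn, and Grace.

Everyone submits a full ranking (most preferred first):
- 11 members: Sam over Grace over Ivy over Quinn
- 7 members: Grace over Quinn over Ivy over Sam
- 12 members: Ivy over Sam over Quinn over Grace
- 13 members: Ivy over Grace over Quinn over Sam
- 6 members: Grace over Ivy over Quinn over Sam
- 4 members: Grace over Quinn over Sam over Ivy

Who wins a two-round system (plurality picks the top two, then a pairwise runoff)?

Round 1 first-place votes: Sam 11, Ivy 25, Quinn 0, Grace 17. Ivy and Grace advance.
Runoff: Ivy is ranked above Grace on 25 ballots, Grace above Ivy on 28.

Grace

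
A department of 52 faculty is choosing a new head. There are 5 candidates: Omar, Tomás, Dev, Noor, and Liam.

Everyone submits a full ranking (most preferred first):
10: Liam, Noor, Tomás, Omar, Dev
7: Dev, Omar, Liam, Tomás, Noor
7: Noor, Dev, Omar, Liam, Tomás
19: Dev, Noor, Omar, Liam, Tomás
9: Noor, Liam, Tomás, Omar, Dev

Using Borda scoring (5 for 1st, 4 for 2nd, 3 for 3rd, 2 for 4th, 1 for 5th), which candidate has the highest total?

Noor

Omar: 10×2 + 7×4 + 7×3 + 19×3 + 9×2 = 144
Tomás: 10×3 + 7×2 + 7×1 + 19×1 + 9×3 = 97
Dev: 10×1 + 7×5 + 7×4 + 19×5 + 9×1 = 177
Noor: 10×4 + 7×1 + 7×5 + 19×4 + 9×5 = 203
Liam: 10×5 + 7×3 + 7×2 + 19×2 + 9×4 = 159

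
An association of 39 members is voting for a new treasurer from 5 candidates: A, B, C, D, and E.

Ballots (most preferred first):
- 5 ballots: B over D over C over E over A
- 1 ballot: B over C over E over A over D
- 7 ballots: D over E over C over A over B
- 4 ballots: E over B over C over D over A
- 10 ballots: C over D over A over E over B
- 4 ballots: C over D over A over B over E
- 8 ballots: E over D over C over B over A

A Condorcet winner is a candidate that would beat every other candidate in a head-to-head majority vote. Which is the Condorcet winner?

D

D vs A: 38–1
D vs B: 29–10
D vs C: 20–19
D vs E: 26–13
D beats every other candidate.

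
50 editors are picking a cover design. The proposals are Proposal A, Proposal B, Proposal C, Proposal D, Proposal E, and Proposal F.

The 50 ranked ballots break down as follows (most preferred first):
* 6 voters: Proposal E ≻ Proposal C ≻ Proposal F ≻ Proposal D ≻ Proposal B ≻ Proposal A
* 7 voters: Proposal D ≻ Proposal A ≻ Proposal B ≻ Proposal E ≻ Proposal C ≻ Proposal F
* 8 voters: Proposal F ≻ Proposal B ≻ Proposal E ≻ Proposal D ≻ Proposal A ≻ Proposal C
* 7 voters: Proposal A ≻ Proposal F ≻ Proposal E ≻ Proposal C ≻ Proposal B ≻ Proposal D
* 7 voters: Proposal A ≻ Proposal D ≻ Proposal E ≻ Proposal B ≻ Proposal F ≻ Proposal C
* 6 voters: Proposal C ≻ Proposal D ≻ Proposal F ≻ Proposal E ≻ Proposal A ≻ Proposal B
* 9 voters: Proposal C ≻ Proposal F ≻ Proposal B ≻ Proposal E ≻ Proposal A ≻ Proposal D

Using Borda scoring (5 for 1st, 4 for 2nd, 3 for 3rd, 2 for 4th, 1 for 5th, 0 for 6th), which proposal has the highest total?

Proposal F

Proposal A: 6×0 + 7×4 + 8×1 + 7×5 + 7×5 + 6×1 + 9×1 = 121
Proposal B: 6×1 + 7×3 + 8×4 + 7×1 + 7×2 + 6×0 + 9×3 = 107
Proposal C: 6×4 + 7×1 + 8×0 + 7×2 + 7×0 + 6×5 + 9×5 = 120
Proposal D: 6×2 + 7×5 + 8×2 + 7×0 + 7×4 + 6×4 + 9×0 = 115
Proposal E: 6×5 + 7×2 + 8×3 + 7×3 + 7×3 + 6×2 + 9×2 = 140
Proposal F: 6×3 + 7×0 + 8×5 + 7×4 + 7×1 + 6×3 + 9×4 = 147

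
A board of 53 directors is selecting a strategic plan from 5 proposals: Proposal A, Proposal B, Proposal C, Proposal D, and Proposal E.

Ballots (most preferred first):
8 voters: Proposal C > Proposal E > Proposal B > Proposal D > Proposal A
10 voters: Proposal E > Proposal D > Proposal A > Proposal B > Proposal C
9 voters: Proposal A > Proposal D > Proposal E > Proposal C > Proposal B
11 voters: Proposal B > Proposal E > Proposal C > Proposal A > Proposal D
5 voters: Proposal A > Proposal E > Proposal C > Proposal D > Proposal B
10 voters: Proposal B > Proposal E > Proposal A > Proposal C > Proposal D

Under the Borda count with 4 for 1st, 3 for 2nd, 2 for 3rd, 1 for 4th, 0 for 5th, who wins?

Proposal E

Proposal A: 8×0 + 10×2 + 9×4 + 11×1 + 5×4 + 10×2 = 107
Proposal B: 8×2 + 10×1 + 9×0 + 11×4 + 5×0 + 10×4 = 110
Proposal C: 8×4 + 10×0 + 9×1 + 11×2 + 5×2 + 10×1 = 83
Proposal D: 8×1 + 10×3 + 9×3 + 11×0 + 5×1 + 10×0 = 70
Proposal E: 8×3 + 10×4 + 9×2 + 11×3 + 5×3 + 10×3 = 160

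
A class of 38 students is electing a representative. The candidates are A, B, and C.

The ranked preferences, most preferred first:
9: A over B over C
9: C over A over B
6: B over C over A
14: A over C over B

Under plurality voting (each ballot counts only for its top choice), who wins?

First-place votes: A 23, B 6, C 9.

A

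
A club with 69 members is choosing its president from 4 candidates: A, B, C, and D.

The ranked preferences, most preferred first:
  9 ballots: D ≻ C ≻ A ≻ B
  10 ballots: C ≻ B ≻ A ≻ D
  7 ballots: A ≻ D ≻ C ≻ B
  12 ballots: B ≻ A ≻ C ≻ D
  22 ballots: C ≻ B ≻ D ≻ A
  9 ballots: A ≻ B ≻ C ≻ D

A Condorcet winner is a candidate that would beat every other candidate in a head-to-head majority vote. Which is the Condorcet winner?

C vs A: 41–28
C vs B: 48–21
C vs D: 53–16
C beats every other candidate.

C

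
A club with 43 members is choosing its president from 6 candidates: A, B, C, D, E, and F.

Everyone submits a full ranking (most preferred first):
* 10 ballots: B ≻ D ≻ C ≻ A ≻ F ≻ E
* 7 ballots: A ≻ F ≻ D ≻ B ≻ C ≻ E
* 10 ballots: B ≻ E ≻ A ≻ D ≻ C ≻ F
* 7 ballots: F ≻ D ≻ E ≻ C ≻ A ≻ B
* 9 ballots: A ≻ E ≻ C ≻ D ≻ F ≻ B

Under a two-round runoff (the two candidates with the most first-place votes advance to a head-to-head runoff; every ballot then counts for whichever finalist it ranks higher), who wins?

Round 1 first-place votes: A 16, B 20, C 0, D 0, E 0, F 7. B and A advance.
Runoff: B is ranked above A on 20 ballots, A above B on 23.

A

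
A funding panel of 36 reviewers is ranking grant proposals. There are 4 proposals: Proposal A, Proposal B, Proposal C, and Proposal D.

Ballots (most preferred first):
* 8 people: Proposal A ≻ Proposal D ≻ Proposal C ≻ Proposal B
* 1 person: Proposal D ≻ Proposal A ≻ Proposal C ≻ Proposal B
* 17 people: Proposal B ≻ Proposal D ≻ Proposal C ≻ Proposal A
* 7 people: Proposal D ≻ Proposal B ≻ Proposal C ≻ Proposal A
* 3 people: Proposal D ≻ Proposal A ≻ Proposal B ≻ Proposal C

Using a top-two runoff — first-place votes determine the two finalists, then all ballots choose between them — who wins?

Round 1 first-place votes: Proposal A 8, Proposal B 17, Proposal C 0, Proposal D 11. Proposal B and Proposal D advance.
Runoff: Proposal B is ranked above Proposal D on 17 ballots, Proposal D above Proposal B on 19.

Proposal D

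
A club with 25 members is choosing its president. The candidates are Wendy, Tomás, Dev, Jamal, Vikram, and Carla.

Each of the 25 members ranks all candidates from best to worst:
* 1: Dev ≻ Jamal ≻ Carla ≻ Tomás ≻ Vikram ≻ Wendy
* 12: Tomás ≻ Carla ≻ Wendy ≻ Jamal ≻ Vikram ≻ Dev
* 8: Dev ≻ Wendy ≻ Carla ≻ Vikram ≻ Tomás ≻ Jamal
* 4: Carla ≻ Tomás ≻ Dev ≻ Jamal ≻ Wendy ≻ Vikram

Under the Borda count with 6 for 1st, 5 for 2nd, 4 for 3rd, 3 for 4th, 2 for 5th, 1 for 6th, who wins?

Carla

Wendy: 1×1 + 12×4 + 8×5 + 4×2 = 97
Tomás: 1×3 + 12×6 + 8×2 + 4×5 = 111
Dev: 1×6 + 12×1 + 8×6 + 4×4 = 82
Jamal: 1×5 + 12×3 + 8×1 + 4×3 = 61
Vikram: 1×2 + 12×2 + 8×3 + 4×1 = 54
Carla: 1×4 + 12×5 + 8×4 + 4×6 = 120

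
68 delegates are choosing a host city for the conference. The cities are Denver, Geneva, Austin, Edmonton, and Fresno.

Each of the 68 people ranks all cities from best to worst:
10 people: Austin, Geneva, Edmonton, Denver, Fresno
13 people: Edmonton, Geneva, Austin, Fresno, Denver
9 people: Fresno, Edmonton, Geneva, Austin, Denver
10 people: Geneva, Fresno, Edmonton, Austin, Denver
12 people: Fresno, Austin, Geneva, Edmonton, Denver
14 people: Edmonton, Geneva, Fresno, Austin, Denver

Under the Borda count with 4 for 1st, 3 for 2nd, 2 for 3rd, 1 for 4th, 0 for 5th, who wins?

Geneva

Denver: 10×1 + 13×0 + 9×0 + 10×0 + 12×0 + 14×0 = 10
Geneva: 10×3 + 13×3 + 9×2 + 10×4 + 12×2 + 14×3 = 193
Austin: 10×4 + 13×2 + 9×1 + 10×1 + 12×3 + 14×1 = 135
Edmonton: 10×2 + 13×4 + 9×3 + 10×2 + 12×1 + 14×4 = 187
Fresno: 10×0 + 13×1 + 9×4 + 10×3 + 12×4 + 14×2 = 155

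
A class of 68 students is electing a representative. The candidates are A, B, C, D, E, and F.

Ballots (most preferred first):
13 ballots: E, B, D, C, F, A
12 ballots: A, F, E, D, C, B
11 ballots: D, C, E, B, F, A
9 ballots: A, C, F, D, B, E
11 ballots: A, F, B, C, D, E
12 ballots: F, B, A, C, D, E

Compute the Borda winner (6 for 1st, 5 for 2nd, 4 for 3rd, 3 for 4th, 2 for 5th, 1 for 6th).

F

A: 13×1 + 12×6 + 11×1 + 9×6 + 11×6 + 12×4 = 264
B: 13×5 + 12×1 + 11×3 + 9×2 + 11×4 + 12×5 = 232
C: 13×3 + 12×2 + 11×5 + 9×5 + 11×3 + 12×3 = 232
D: 13×4 + 12×3 + 11×6 + 9×3 + 11×2 + 12×2 = 227
E: 13×6 + 12×4 + 11×4 + 9×1 + 11×1 + 12×1 = 202
F: 13×2 + 12×5 + 11×2 + 9×4 + 11×5 + 12×6 = 271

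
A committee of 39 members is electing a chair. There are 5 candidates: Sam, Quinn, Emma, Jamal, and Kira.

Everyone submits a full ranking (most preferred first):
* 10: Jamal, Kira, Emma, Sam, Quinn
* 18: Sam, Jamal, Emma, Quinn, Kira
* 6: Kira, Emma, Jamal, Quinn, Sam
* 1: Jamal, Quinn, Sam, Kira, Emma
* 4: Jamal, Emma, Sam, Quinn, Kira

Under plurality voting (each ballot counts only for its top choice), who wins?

Sam

First-place votes: Sam 18, Quinn 0, Emma 0, Jamal 15, Kira 6.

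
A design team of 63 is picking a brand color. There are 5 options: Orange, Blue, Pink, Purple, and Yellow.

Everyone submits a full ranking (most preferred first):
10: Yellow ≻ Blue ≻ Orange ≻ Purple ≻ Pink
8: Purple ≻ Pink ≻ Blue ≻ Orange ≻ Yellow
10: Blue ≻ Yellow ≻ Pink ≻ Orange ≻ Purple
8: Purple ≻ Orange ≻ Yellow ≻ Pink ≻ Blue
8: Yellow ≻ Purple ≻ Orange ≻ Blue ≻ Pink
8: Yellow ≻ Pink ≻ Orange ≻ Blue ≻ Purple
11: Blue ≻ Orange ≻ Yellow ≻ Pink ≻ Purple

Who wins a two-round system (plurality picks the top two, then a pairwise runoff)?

Yellow

Round 1 first-place votes: Orange 0, Blue 21, Pink 0, Purple 16, Yellow 26. Yellow and Blue advance.
Runoff: Yellow is ranked above Blue on 34 ballots, Blue above Yellow on 29.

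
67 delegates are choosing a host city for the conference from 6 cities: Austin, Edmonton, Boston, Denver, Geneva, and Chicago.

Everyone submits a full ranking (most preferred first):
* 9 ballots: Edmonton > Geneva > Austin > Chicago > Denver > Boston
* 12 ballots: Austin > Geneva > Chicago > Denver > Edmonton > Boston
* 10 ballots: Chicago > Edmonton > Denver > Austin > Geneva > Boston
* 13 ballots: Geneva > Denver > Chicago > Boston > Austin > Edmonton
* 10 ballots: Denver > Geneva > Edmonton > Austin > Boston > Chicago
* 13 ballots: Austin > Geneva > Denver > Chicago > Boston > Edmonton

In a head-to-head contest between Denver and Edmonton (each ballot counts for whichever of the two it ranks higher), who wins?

Denver is ranked above Edmonton on 48 ballots; Edmonton above Denver on 19.

Denver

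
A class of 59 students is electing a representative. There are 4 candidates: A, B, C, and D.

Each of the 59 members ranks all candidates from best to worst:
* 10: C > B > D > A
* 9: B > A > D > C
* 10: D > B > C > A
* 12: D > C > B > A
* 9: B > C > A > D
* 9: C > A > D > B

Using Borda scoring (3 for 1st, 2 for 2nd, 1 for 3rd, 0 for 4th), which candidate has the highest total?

C

A: 10×0 + 9×2 + 10×0 + 12×0 + 9×1 + 9×2 = 45
B: 10×2 + 9×3 + 10×2 + 12×1 + 9×3 + 9×0 = 106
C: 10×3 + 9×0 + 10×1 + 12×2 + 9×2 + 9×3 = 109
D: 10×1 + 9×1 + 10×3 + 12×3 + 9×0 + 9×1 = 94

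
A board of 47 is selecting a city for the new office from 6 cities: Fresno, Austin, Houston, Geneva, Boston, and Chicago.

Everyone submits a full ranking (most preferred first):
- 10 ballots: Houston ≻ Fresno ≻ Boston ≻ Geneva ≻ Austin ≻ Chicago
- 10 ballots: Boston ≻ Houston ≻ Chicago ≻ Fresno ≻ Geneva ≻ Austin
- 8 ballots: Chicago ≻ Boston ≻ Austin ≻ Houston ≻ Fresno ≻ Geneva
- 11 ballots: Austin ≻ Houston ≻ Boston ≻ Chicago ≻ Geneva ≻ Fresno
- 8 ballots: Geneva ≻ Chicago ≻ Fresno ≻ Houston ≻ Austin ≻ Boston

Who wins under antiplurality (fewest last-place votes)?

Last-place votes: Fresno 11, Austin 10, Houston 0, Geneva 8, Boston 8, Chicago 10.

Houston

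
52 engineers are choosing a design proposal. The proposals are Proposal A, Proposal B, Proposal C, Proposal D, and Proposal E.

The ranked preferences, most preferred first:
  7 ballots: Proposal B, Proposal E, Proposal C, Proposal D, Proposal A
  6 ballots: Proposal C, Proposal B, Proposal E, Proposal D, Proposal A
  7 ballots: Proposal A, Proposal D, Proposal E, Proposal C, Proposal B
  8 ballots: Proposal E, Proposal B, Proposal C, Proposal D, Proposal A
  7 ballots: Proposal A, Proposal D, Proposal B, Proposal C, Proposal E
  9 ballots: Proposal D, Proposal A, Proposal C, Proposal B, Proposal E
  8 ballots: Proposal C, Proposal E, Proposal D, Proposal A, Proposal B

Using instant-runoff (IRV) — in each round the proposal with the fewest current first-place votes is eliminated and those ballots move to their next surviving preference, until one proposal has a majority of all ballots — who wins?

Proposal E

Round 1: Proposal A 14, Proposal B 7, Proposal C 14, Proposal D 9, Proposal E 8. Proposal B eliminated.
Round 2: Proposal A 14, Proposal C 14, Proposal D 9, Proposal E 15. Proposal D eliminated.
Round 3: Proposal A 23, Proposal C 14, Proposal E 15. Proposal C eliminated.
Round 4: Proposal A 23, Proposal E 29. Proposal E has a majority (≥27).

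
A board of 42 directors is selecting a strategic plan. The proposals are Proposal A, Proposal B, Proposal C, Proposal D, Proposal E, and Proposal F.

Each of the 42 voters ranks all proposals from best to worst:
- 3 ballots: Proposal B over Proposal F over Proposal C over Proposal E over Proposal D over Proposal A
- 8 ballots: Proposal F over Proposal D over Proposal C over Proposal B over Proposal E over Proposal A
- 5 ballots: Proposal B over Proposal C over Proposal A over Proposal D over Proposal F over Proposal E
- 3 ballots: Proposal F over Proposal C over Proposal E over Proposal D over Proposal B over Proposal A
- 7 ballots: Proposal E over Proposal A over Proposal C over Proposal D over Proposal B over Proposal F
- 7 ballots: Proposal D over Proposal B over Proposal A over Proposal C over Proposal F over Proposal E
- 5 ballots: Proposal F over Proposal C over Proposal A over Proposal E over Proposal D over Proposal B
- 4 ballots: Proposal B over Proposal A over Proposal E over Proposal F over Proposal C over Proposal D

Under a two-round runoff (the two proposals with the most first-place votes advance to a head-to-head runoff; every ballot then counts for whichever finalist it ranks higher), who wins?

Proposal B

Round 1 first-place votes: Proposal A 0, Proposal B 12, Proposal C 0, Proposal D 7, Proposal E 7, Proposal F 16. Proposal F and Proposal B advance.
Runoff: Proposal F is ranked above Proposal B on 16 ballots, Proposal B above Proposal F on 26.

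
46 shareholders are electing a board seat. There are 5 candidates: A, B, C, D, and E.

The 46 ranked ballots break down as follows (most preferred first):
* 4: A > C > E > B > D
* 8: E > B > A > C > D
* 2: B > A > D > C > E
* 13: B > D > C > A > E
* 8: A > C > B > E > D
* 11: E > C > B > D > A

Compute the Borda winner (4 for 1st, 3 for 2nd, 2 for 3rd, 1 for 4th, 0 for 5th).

A: 4×4 + 8×2 + 2×3 + 13×1 + 8×4 + 11×0 = 83
B: 4×1 + 8×3 + 2×4 + 13×4 + 8×2 + 11×2 = 126
C: 4×3 + 8×1 + 2×1 + 13×2 + 8×3 + 11×3 = 105
D: 4×0 + 8×0 + 2×2 + 13×3 + 8×0 + 11×1 = 54
E: 4×2 + 8×4 + 2×0 + 13×0 + 8×1 + 11×4 = 92

B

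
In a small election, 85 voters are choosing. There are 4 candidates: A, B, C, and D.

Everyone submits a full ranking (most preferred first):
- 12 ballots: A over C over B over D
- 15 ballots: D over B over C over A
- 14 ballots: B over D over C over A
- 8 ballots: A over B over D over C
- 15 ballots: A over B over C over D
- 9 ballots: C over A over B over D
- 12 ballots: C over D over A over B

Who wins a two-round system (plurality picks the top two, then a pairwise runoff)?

Round 1 first-place votes: A 35, B 14, C 21, D 15. A and C advance.
Runoff: A is ranked above C on 35 ballots, C above A on 50.

C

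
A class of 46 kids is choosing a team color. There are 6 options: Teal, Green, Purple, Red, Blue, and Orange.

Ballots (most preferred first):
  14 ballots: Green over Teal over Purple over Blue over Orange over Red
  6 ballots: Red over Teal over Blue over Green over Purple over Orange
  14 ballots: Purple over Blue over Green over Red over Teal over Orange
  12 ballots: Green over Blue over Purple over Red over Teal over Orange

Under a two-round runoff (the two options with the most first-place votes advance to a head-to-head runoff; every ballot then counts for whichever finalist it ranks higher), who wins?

Green

Round 1 first-place votes: Teal 0, Green 26, Purple 14, Red 6, Blue 0, Orange 0. Green and Purple advance.
Runoff: Green is ranked above Purple on 32 ballots, Purple above Green on 14.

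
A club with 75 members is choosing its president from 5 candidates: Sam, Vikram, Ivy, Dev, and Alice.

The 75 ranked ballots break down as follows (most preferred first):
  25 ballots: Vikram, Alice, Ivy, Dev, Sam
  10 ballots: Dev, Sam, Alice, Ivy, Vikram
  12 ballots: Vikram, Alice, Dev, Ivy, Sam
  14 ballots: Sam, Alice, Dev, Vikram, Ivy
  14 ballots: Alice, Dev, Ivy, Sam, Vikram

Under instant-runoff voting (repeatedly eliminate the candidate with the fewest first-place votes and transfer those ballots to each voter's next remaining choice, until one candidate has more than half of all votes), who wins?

Sam

Round 1: Sam 14, Vikram 37, Ivy 0, Dev 10, Alice 14. Ivy eliminated.
Round 2: Sam 14, Vikram 37, Dev 10, Alice 14. Dev eliminated.
Round 3: Sam 24, Vikram 37, Alice 14. Alice eliminated.
Round 4: Sam 38, Vikram 37. Sam has a majority (≥38).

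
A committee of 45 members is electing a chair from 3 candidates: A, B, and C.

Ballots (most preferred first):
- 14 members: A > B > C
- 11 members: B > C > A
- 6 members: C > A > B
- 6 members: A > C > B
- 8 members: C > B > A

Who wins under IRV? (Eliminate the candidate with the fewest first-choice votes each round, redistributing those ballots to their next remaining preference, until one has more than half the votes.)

C

Round 1: A 20, B 11, C 14. B eliminated.
Round 2: A 20, C 25. C has a majority (≥23).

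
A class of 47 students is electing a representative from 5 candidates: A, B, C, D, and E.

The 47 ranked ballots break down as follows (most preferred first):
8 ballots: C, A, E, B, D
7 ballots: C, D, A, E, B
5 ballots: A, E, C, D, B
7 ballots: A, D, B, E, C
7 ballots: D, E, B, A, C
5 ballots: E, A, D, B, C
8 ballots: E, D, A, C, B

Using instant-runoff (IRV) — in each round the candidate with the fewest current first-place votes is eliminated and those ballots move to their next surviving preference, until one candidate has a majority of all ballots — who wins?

E

Round 1: A 12, B 0, C 15, D 7, E 13. B eliminated.
Round 2: A 12, C 15, D 7, E 13. D eliminated.
Round 3: A 12, C 15, E 20. A eliminated.
Round 4: C 15, E 32. E has a majority (≥24).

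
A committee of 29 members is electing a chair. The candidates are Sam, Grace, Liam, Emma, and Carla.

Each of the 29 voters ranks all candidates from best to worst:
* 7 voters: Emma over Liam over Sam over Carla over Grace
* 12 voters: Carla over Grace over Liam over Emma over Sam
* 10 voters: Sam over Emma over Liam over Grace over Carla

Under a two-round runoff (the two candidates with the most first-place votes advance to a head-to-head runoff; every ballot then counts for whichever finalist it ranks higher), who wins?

Round 1 first-place votes: Sam 10, Grace 0, Liam 0, Emma 7, Carla 12. Carla and Sam advance.
Runoff: Carla is ranked above Sam on 12 ballots, Sam above Carla on 17.

Sam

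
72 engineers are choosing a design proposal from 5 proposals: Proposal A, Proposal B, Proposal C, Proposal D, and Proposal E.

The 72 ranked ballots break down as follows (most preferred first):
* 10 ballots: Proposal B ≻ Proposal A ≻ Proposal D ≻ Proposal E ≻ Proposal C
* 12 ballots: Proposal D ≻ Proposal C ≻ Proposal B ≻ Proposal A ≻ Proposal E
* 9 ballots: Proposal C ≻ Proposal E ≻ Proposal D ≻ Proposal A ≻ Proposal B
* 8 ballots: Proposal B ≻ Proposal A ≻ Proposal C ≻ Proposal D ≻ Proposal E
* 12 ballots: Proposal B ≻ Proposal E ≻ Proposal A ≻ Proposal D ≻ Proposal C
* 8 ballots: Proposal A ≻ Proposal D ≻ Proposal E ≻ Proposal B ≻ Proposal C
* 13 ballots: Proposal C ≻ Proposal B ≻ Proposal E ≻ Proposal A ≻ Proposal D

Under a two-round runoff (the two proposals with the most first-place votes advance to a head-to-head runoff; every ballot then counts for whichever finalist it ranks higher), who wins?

Proposal B

Round 1 first-place votes: Proposal A 8, Proposal B 30, Proposal C 22, Proposal D 12, Proposal E 0. Proposal B and Proposal C advance.
Runoff: Proposal B is ranked above Proposal C on 38 ballots, Proposal C above Proposal B on 34.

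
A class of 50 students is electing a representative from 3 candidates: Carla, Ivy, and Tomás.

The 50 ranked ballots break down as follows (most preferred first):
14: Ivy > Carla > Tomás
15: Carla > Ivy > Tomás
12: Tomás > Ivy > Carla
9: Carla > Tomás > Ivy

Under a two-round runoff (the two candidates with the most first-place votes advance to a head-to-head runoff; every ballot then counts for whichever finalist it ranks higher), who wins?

Round 1 first-place votes: Carla 24, Ivy 14, Tomás 12. Carla and Ivy advance.
Runoff: Carla is ranked above Ivy on 24 ballots, Ivy above Carla on 26.

Ivy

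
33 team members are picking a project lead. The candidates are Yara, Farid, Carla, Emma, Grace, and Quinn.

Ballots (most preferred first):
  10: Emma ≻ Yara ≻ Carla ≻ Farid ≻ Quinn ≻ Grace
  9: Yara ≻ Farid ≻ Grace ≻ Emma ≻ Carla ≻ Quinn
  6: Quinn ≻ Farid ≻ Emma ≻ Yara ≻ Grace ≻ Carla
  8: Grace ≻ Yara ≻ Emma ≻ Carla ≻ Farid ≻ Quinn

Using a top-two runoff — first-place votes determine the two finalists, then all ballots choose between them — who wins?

Round 1 first-place votes: Yara 9, Farid 0, Carla 0, Emma 10, Grace 8, Quinn 6. Emma and Yara advance.
Runoff: Emma is ranked above Yara on 16 ballots, Yara above Emma on 17.

Yara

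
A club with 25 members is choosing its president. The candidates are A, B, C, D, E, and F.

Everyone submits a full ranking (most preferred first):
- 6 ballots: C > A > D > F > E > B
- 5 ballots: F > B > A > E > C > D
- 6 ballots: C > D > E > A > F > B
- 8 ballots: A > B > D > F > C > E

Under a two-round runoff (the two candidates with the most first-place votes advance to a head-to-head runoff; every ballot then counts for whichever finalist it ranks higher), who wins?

Round 1 first-place votes: A 8, B 0, C 12, D 0, E 0, F 5. C and A advance.
Runoff: C is ranked above A on 12 ballots, A above C on 13.

A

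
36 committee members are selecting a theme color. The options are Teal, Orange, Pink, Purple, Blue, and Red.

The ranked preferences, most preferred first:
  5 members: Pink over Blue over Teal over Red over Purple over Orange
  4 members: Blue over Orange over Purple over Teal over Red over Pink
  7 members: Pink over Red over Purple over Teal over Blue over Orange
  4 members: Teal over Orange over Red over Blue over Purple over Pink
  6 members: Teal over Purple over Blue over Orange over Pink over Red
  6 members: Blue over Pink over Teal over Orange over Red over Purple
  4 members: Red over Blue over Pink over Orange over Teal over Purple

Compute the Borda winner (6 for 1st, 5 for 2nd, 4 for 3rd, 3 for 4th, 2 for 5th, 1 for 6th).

Blue

Teal: 5×4 + 4×3 + 7×3 + 4×6 + 6×6 + 6×4 + 4×2 = 145
Orange: 5×1 + 4×5 + 7×1 + 4×5 + 6×3 + 6×3 + 4×3 = 100
Pink: 5×6 + 4×1 + 7×6 + 4×1 + 6×2 + 6×5 + 4×4 = 138
Purple: 5×2 + 4×4 + 7×4 + 4×2 + 6×5 + 6×1 + 4×1 = 102
Blue: 5×5 + 4×6 + 7×2 + 4×3 + 6×4 + 6×6 + 4×5 = 155
Red: 5×3 + 4×2 + 7×5 + 4×4 + 6×1 + 6×2 + 4×6 = 116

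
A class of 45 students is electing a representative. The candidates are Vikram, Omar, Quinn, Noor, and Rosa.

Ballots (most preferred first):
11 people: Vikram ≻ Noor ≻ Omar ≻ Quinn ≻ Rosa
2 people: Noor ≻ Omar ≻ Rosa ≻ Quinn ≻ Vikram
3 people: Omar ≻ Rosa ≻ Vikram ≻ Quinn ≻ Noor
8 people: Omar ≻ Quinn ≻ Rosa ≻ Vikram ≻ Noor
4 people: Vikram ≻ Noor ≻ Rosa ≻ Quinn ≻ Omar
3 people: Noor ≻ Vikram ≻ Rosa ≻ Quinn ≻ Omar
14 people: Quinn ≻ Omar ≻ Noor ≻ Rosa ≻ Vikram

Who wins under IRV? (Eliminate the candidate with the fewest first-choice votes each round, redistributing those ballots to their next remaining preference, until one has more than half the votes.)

Quinn

Round 1: Vikram 15, Omar 11, Quinn 14, Noor 5, Rosa 0. Rosa eliminated.
Round 2: Vikram 15, Omar 11, Quinn 14, Noor 5. Noor eliminated.
Round 3: Vikram 18, Omar 13, Quinn 14. Omar eliminated.
Round 4: Vikram 21, Quinn 24. Quinn has a majority (≥23).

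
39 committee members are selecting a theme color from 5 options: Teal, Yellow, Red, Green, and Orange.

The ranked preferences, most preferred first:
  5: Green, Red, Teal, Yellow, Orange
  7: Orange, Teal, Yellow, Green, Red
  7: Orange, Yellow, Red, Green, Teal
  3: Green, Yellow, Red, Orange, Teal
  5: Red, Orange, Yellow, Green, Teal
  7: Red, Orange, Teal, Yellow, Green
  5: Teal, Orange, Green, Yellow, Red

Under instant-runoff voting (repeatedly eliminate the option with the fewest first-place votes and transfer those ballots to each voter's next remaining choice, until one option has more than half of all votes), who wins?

Round 1: Teal 5, Yellow 0, Red 12, Green 8, Orange 14. Yellow eliminated.
Round 2: Teal 5, Red 12, Green 8, Orange 14. Teal eliminated.
Round 3: Red 12, Green 8, Orange 19. Green eliminated.
Round 4: Red 20, Orange 19. Red has a majority (≥20).

Red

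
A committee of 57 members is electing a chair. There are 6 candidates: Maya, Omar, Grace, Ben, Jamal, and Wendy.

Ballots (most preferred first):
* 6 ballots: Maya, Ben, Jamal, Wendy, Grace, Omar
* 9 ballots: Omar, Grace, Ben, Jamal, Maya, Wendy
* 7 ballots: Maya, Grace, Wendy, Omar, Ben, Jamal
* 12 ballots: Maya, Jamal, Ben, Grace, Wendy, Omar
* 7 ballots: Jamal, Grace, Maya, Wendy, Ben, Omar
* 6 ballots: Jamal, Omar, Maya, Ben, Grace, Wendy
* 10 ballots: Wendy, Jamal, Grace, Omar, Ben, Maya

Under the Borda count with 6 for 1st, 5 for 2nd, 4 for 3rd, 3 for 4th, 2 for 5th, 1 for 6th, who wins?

Maya: 6×6 + 9×2 + 7×6 + 12×6 + 7×4 + 6×4 + 10×1 = 230
Omar: 6×1 + 9×6 + 7×3 + 12×1 + 7×1 + 6×5 + 10×3 = 160
Grace: 6×2 + 9×5 + 7×5 + 12×3 + 7×5 + 6×2 + 10×4 = 215
Ben: 6×5 + 9×4 + 7×2 + 12×4 + 7×2 + 6×3 + 10×2 = 180
Jamal: 6×4 + 9×3 + 7×1 + 12×5 + 7×6 + 6×6 + 10×5 = 246
Wendy: 6×3 + 9×1 + 7×4 + 12×2 + 7×3 + 6×1 + 10×6 = 166

Jamal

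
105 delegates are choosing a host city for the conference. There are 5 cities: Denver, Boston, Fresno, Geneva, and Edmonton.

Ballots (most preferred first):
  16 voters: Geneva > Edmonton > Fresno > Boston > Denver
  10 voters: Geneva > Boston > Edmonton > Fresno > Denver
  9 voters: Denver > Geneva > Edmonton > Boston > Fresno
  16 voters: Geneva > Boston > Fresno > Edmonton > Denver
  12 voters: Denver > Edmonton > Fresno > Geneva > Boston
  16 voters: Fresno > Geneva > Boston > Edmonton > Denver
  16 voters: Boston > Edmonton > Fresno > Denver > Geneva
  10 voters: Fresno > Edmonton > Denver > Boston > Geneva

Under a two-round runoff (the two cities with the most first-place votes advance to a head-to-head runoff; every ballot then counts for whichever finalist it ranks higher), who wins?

Fresno

Round 1 first-place votes: Denver 21, Boston 16, Fresno 26, Geneva 42, Edmonton 0. Geneva and Fresno advance.
Runoff: Geneva is ranked above Fresno on 51 ballots, Fresno above Geneva on 54.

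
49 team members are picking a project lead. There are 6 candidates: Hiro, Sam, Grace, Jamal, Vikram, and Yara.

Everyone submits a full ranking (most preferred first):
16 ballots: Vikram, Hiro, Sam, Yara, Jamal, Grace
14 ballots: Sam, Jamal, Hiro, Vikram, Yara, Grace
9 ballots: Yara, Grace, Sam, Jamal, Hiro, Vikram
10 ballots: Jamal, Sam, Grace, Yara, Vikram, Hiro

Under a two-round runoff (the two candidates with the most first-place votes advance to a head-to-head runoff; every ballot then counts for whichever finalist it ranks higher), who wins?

Sam

Round 1 first-place votes: Hiro 0, Sam 14, Grace 0, Jamal 10, Vikram 16, Yara 9. Vikram and Sam advance.
Runoff: Vikram is ranked above Sam on 16 ballots, Sam above Vikram on 33.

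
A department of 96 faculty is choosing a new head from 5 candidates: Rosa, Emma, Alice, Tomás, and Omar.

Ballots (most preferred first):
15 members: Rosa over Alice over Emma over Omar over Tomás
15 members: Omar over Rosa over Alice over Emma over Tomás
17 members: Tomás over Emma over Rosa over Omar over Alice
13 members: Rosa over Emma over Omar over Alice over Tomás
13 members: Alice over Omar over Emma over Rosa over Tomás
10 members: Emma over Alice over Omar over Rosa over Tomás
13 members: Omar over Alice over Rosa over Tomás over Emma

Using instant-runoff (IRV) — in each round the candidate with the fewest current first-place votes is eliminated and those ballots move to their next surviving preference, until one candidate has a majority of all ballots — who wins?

Round 1: Rosa 28, Emma 10, Alice 13, Tomás 17, Omar 28. Emma eliminated.
Round 2: Rosa 28, Alice 23, Tomás 17, Omar 28. Tomás eliminated.
Round 3: Rosa 45, Alice 23, Omar 28. Alice eliminated.
Round 4: Rosa 45, Omar 51. Omar has a majority (≥49).

Omar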